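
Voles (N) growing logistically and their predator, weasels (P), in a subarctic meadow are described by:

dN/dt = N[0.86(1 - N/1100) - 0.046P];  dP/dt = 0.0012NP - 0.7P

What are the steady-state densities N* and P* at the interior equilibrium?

N* ≈ 583, P* ≈ 8.78

From dP/dt = 0 with P > 0: 0.0012N* = 0.7, so N* = 583.
Substitute into dN/dt = 0: 0.86(1 - 583/1100) = 0.046P*.
The bracket is 0.47, giving P* = 0.404/0.046 = 8.78.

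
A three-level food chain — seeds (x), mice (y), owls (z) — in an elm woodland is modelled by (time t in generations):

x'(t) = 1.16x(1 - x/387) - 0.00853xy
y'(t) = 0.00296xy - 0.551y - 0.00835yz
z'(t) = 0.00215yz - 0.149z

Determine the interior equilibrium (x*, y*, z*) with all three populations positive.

From dz/dt = 0: 0.00215y* = 0.149, so y* = 69.3.
From dx/dt = 0: 1.16(1 - x*/387) = 0.00853·69.3, giving x* = 387·(1 - 0.51) = 190.
From dy/dt = 0: 0.00296·190 - 0.551 = 0.00835z*, so z* = 0.0108/0.00835 = 1.29.

x* ≈ 190, y* ≈ 69.3, z* ≈ 1.29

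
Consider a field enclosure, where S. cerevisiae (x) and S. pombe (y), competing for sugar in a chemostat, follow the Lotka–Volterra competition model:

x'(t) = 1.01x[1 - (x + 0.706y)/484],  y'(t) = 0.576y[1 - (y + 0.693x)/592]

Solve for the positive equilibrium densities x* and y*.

Setting both brackets to zero gives the nullclines x + 0.706y = 484 and 0.693x + y = 592.
Substituting y = 592 - 0.693x into the first: x(1 - 0.706·0.693) = 484 - 0.706·592.
So x* = 66/0.511 = 129, and then y* = 592 - 0.693·129 = 502.

x* ≈ 129, y* ≈ 502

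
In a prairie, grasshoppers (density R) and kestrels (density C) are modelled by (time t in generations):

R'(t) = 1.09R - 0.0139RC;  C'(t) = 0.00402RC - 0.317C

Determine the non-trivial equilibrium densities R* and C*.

Set dC/dt = 0 with C > 0: 0.00402R - 0.317 = 0, so R* = 0.317/0.00402 = 78.9.
Set dR/dt = 0 with R > 0: 1.09 - 0.0139C = 0, so C* = 1.09/0.0139 = 78.4.

R* ≈ 78.9, C* ≈ 78.4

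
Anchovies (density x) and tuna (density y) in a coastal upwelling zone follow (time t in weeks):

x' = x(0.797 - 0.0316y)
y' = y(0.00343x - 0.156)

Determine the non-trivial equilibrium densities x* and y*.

Set dy/dt = 0 with y > 0: 0.00343x - 0.156 = 0, so x* = 0.156/0.00343 = 45.5.
Set dx/dt = 0 with x > 0: 0.797 - 0.0316y = 0, so y* = 0.797/0.0316 = 25.2.

x* ≈ 45.5, y* ≈ 25.2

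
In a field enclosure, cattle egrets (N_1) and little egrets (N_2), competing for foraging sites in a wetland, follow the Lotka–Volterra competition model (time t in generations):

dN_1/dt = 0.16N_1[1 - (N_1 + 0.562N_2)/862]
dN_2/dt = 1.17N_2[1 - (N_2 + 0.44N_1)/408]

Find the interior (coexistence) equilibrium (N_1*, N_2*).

Setting both brackets to zero gives the nullclines N_1 + 0.562N_2 = 862 and 0.44N_1 + N_2 = 408.
Substituting N_2 = 408 - 0.44N_1 into the first: N_1(1 - 0.562·0.44) = 862 - 0.562·408.
So N_1* = 633/0.753 = 841, and then N_2* = 408 - 0.44·841 = 38.2.

N_1* ≈ 841, N_2* ≈ 38.2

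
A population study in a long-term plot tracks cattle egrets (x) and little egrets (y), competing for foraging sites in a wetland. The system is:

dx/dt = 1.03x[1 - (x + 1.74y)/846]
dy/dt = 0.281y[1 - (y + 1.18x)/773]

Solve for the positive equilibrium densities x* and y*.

x* ≈ 474, y* ≈ 214

Setting both brackets to zero gives the nullclines x + 1.74y = 846 and 1.18x + y = 773.
Substituting y = 773 - 1.18x into the first: x(1 - 1.74·1.18) = 846 - 1.74·773.
So x* = -499/-1.05 = 474, and then y* = 773 - 1.18·474 = 214.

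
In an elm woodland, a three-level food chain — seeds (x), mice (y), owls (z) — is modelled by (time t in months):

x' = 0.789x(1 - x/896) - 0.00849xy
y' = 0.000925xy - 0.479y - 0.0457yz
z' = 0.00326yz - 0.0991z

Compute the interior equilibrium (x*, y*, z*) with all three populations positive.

From dz/dt = 0: 0.00326y* = 0.0991, so y* = 30.4.
From dx/dt = 0: 0.789(1 - x*/896) = 0.00849·30.4, giving x* = 896·(1 - 0.327) = 603.
From dy/dt = 0: 0.000925·603 - 0.479 = 0.0457z*, so z* = 0.0787/0.0457 = 1.72.

x* ≈ 603, y* ≈ 30.4, z* ≈ 1.72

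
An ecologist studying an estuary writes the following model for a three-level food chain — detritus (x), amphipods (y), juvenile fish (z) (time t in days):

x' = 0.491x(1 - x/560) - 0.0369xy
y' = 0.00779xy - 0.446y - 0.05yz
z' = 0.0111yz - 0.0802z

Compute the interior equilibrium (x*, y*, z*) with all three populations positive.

x* ≈ 256, y* ≈ 7.23, z* ≈ 31

From dz/dt = 0: 0.0111y* = 0.0802, so y* = 7.23.
From dx/dt = 0: 0.491(1 - x*/560) = 0.0369·7.23, giving x* = 560·(1 - 0.543) = 256.
From dy/dt = 0: 0.00779·256 - 0.446 = 0.05z*, so z* = 1.55/0.05 = 31.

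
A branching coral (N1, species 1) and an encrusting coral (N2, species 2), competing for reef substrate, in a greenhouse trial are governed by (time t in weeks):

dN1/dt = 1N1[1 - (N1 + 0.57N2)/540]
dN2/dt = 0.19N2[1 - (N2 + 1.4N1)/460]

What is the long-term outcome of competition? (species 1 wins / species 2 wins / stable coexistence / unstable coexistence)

Compare the nullcline intercepts: K1/α12 = 540/0.57 = 947 > K2 = 460; K2/α21 = 460/1.4 = 329 < K1 = 540.
Since the inequalities point opposite ways, species 1 can invade but species 2 cannot.

species 1 excludes species 2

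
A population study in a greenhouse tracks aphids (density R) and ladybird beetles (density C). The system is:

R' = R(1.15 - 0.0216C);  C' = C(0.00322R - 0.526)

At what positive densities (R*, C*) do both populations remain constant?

R* ≈ 163, C* ≈ 53.2

Set dC/dt = 0 with C > 0: 0.00322R - 0.526 = 0, so R* = 0.526/0.00322 = 163.
Set dR/dt = 0 with R > 0: 1.15 - 0.0216C = 0, so C* = 1.15/0.0216 = 53.2.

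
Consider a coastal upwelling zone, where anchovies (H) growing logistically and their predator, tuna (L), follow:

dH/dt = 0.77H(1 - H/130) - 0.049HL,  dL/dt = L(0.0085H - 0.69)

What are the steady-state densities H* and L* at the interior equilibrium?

From dL/dt = 0 with L > 0: 0.0085H* = 0.69, so H* = 81.2.
Substitute into dH/dt = 0: 0.77(1 - 81.2/130) = 0.049L*.
The bracket is 0.376, giving L* = 0.289/0.049 = 5.9.

H* ≈ 81.2, L* ≈ 5.9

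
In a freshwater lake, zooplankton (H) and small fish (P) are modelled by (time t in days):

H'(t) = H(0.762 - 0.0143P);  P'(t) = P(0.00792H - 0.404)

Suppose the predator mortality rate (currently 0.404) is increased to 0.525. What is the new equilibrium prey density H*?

At the interior fixed point, setting dP/dt = 0 with P > 0 fixes H* = (predator death rate)/(HP coefficient) — independent of the other coefficients.
With the change, H* = 0.525/0.00792 = 66.3; it rises from 51.

H* ≈ 66.3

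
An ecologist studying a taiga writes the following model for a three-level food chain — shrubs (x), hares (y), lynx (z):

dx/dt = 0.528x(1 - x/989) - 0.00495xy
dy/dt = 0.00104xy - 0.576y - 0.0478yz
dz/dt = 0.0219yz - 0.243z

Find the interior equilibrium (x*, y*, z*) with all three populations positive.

From dz/dt = 0: 0.0219y* = 0.243, so y* = 11.1.
From dx/dt = 0: 0.528(1 - x*/989) = 0.00495·11.1, giving x* = 989·(1 - 0.104) = 886.
From dy/dt = 0: 0.00104·886 - 0.576 = 0.0478z*, so z* = 0.346/0.0478 = 7.23.

x* ≈ 886, y* ≈ 11.1, z* ≈ 7.23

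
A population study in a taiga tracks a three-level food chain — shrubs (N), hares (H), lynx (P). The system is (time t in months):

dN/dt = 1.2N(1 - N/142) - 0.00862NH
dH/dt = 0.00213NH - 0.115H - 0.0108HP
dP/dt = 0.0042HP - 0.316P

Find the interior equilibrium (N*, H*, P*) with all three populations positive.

From dP/dt = 0: 0.0042H* = 0.316, so H* = 75.2.
From dN/dt = 0: 1.2(1 - N*/142) = 0.00862·75.2, giving N* = 142·(1 - 0.54) = 65.3.
From dH/dt = 0: 0.00213·65.3 - 0.115 = 0.0108P*, so P* = 0.024/0.0108 = 2.22.

N* ≈ 65.3, H* ≈ 75.2, P* ≈ 2.22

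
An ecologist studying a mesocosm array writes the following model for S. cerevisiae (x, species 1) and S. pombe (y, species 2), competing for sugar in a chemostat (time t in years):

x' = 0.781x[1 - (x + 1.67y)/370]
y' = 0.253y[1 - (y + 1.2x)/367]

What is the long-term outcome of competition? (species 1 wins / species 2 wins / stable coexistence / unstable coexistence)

Compare the nullcline intercepts: K1/α12 = 370/1.67 = 222 < K2 = 367; K2/α21 = 367/1.2 = 306 < K1 = 370.
Since both are reversed, neither can invade when rare; the interior point is a saddle.

unstable coexistence (outcome depends on initial conditions)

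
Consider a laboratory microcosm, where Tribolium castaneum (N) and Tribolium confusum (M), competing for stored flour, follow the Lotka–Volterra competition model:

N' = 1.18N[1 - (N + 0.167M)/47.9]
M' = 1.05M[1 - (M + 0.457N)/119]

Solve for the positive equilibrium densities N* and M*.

N* ≈ 30.3, M* ≈ 105

Setting both brackets to zero gives the nullclines N + 0.167M = 47.9 and 0.457N + M = 119.
Substituting M = 119 - 0.457N into the first: N(1 - 0.167·0.457) = 47.9 - 0.167·119.
So N* = 28/0.924 = 30.3, and then M* = 119 - 0.457·30.3 = 105.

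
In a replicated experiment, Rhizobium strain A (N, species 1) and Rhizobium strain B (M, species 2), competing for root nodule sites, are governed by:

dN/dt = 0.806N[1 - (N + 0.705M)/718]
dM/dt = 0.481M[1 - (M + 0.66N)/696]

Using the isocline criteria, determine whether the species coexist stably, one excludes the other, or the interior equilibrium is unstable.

stable coexistence

Compare the nullcline intercepts: K1/α12 = 718/0.705 = 1020 > K2 = 696; K2/α21 = 696/0.66 = 1050 > K1 = 718.
Since both inequalities hold, each species can invade when rare, so the interior equilibrium is stable.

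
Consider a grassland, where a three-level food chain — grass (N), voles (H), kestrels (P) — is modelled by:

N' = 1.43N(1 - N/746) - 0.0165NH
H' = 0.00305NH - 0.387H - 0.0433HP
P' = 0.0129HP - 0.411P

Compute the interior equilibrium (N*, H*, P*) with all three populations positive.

From dP/dt = 0: 0.0129H* = 0.411, so H* = 31.9.
From dN/dt = 0: 1.43(1 - N*/746) = 0.0165·31.9, giving N* = 746·(1 - 0.368) = 472.
From dH/dt = 0: 0.00305·472 - 0.387 = 0.0433P*, so P* = 1.05/0.0433 = 24.3.

N* ≈ 472, H* ≈ 31.9, P* ≈ 24.3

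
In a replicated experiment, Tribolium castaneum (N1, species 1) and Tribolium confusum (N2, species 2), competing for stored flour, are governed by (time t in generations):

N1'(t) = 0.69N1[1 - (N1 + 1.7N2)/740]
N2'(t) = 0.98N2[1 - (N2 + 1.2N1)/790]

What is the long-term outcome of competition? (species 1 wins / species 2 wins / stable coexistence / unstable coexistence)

unstable coexistence (outcome depends on initial conditions)

Compare the nullcline intercepts: K1/α12 = 740/1.7 = 435 < K2 = 790; K2/α21 = 790/1.2 = 658 < K1 = 740.
Since both are reversed, neither can invade when rare; the interior point is a saddle.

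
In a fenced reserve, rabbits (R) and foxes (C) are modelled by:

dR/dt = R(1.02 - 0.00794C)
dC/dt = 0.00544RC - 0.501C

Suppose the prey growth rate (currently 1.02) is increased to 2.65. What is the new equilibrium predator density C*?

C* ≈ 334

At the interior fixed point, setting dR/dt = 0 with R > 0 fixes C* = (prey growth rate)/(RC coefficient) — independent of the other coefficients.
With the change, C* = 2.65/0.00794 = 334; it rises from 128.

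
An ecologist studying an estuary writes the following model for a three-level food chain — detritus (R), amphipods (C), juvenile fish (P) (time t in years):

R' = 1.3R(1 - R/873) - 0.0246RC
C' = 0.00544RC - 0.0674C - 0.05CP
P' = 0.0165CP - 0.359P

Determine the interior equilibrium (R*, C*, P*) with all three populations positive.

R* ≈ 514, C* ≈ 21.8, P* ≈ 54.5

From dP/dt = 0: 0.0165C* = 0.359, so C* = 21.8.
From dR/dt = 0: 1.3(1 - R*/873) = 0.0246·21.8, giving R* = 873·(1 - 0.412) = 514.
From dC/dt = 0: 0.00544·514 - 0.0674 = 0.05P*, so P* = 2.73/0.05 = 54.5.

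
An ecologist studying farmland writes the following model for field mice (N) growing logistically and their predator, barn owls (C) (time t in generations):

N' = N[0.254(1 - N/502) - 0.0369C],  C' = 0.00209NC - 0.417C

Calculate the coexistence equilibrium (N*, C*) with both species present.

From dC/dt = 0 with C > 0: 0.00209N* = 0.417, so N* = 200.
Substitute into dN/dt = 0: 0.254(1 - 200/502) = 0.0369C*.
The bracket is 0.603, giving C* = 0.153/0.0369 = 4.15.

N* ≈ 200, C* ≈ 4.15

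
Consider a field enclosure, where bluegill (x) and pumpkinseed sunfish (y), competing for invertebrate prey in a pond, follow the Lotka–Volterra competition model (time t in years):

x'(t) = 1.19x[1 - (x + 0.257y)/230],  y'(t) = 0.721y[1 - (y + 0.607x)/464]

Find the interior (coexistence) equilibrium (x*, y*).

Setting both brackets to zero gives the nullclines x + 0.257y = 230 and 0.607x + y = 464.
Substituting y = 464 - 0.607x into the first: x(1 - 0.257·0.607) = 230 - 0.257·464.
So x* = 111/0.844 = 131, and then y* = 464 - 0.607·131 = 384.

x* ≈ 131, y* ≈ 384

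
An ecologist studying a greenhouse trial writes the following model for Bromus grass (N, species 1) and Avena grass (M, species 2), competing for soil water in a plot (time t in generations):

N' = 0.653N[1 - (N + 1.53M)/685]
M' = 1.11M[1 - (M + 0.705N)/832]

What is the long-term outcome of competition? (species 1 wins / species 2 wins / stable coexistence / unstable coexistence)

species 2 excludes species 1

Compare the nullcline intercepts: K1/α12 = 685/1.53 = 448 < K2 = 832; K2/α21 = 832/0.705 = 1180 > K1 = 685.
Since the inequalities point opposite ways, species 2 can invade but species 1 cannot.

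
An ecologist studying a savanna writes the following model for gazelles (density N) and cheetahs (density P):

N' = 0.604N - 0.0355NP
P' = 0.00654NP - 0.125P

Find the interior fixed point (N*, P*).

Set dP/dt = 0 with P > 0: 0.00654N - 0.125 = 0, so N* = 0.125/0.00654 = 19.1.
Set dN/dt = 0 with N > 0: 0.604 - 0.0355P = 0, so P* = 0.604/0.0355 = 17.

N* ≈ 19.1, P* ≈ 17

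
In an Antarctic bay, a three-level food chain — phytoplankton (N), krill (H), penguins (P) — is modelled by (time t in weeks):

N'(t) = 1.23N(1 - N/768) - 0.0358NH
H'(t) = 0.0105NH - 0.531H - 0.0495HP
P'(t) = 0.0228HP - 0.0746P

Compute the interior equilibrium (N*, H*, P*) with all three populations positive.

N* ≈ 695, H* ≈ 3.27, P* ≈ 137

From dP/dt = 0: 0.0228H* = 0.0746, so H* = 3.27.
From dN/dt = 0: 1.23(1 - N*/768) = 0.0358·3.27, giving N* = 768·(1 - 0.0952) = 695.
From dH/dt = 0: 0.0105·695 - 0.531 = 0.0495P*, so P* = 6.77/0.0495 = 137.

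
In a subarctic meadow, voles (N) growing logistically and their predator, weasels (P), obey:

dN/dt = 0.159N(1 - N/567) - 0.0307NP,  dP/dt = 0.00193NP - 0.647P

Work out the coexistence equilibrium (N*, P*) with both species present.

N* ≈ 335, P* ≈ 2.12

From dP/dt = 0 with P > 0: 0.00193N* = 0.647, so N* = 335.
Substitute into dN/dt = 0: 0.159(1 - 335/567) = 0.0307P*.
The bracket is 0.409, giving P* = 0.065/0.0307 = 2.12.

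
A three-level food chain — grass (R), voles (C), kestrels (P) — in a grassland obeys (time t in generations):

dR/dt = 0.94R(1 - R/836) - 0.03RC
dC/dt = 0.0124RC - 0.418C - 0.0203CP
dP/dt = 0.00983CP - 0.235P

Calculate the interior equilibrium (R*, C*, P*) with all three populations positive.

From dP/dt = 0: 0.00983C* = 0.235, so C* = 23.9.
From dR/dt = 0: 0.94(1 - R*/836) = 0.03·23.9, giving R* = 836·(1 - 0.763) = 198.
From dC/dt = 0: 0.0124·198 - 0.418 = 0.0203P*, so P* = 2.04/0.0203 = 100.

R* ≈ 198, C* ≈ 23.9, P* ≈ 100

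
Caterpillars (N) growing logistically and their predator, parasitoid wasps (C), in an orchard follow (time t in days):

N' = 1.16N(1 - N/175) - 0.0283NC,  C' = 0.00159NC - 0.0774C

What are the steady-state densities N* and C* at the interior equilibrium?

N* ≈ 48.7, C* ≈ 29.6

From dC/dt = 0 with C > 0: 0.00159N* = 0.0774, so N* = 48.7.
Substitute into dN/dt = 0: 1.16(1 - 48.7/175) = 0.0283C*.
The bracket is 0.722, giving C* = 0.837/0.0283 = 29.6.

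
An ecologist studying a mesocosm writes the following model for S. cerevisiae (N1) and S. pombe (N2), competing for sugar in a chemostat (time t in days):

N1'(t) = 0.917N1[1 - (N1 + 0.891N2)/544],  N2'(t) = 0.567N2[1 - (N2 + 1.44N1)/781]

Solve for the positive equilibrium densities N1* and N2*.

N1* ≈ 537, N2* ≈ 8.34

Setting both brackets to zero gives the nullclines N1 + 0.891N2 = 544 and 1.44N1 + N2 = 781.
Substituting N2 = 781 - 1.44N1 into the first: N1(1 - 0.891·1.44) = 544 - 0.891·781.
So N1* = -152/-0.283 = 537, and then N2* = 781 - 1.44·537 = 8.34.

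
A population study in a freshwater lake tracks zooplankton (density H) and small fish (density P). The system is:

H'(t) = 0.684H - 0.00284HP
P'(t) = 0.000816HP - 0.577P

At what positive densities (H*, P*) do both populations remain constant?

Set dP/dt = 0 with P > 0: 0.000816H - 0.577 = 0, so H* = 0.577/0.000816 = 707.
Set dH/dt = 0 with H > 0: 0.684 - 0.00284P = 0, so P* = 0.684/0.00284 = 241.

H* ≈ 707, P* ≈ 241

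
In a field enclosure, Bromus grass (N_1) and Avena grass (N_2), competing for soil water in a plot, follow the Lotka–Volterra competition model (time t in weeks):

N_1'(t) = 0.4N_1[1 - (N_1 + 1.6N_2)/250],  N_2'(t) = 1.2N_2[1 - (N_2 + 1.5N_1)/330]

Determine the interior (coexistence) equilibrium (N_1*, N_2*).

Setting both brackets to zero gives the nullclines N_1 + 1.6N_2 = 250 and 1.5N_1 + N_2 = 330.
Substituting N_2 = 330 - 1.5N_1 into the first: N_1(1 - 1.6·1.5) = 250 - 1.6·330.
So N_1* = -278/-1.4 = 199, and then N_2* = 330 - 1.5·199 = 32.1.

N_1* ≈ 199, N_2* ≈ 32.1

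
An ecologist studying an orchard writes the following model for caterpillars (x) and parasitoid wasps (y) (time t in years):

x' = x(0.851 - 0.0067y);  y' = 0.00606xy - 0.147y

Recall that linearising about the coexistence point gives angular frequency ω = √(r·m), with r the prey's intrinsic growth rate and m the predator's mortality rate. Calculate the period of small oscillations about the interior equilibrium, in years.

T ≈ 17.8 years

Here r = 0.851 and m = 0.147, so r·m = 0.125.
ω = √0.125 = 0.354 per year, hence T = 2π/ω ≈ 17.8 years.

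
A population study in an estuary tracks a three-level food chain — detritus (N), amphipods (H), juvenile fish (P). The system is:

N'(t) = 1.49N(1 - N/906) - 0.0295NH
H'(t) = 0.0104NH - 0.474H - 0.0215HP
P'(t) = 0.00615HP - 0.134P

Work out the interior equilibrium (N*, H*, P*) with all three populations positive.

N* ≈ 515, H* ≈ 21.8, P* ≈ 227

From dP/dt = 0: 0.00615H* = 0.134, so H* = 21.8.
From dN/dt = 0: 1.49(1 - N*/906) = 0.0295·21.8, giving N* = 906·(1 - 0.431) = 515.
From dH/dt = 0: 0.0104·515 - 0.474 = 0.0215P*, so P* = 4.88/0.0215 = 227.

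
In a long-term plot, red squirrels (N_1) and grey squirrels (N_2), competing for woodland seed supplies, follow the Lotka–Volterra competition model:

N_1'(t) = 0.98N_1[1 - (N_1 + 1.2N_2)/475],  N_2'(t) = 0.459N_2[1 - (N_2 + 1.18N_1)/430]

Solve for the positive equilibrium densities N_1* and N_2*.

Setting both brackets to zero gives the nullclines N_1 + 1.2N_2 = 475 and 1.18N_1 + N_2 = 430.
Substituting N_2 = 430 - 1.18N_1 into the first: N_1(1 - 1.2·1.18) = 475 - 1.2·430.
So N_1* = -41/-0.416 = 98.6, and then N_2* = 430 - 1.18·98.6 = 314.

N_1* ≈ 98.6, N_2* ≈ 314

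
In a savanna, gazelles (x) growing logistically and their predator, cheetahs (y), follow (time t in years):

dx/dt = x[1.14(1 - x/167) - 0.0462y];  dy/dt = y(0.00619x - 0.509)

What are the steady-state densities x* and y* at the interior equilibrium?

x* ≈ 82.2, y* ≈ 12.5

From dy/dt = 0 with y > 0: 0.00619x* = 0.509, so x* = 82.2.
Substitute into dx/dt = 0: 1.14(1 - 82.2/167) = 0.0462y*.
The bracket is 0.508, giving y* = 0.579/0.0462 = 12.5.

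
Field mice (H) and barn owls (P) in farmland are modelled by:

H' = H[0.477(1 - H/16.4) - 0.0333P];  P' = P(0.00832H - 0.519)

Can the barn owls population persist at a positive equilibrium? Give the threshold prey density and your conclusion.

Threshold H = 62.4; K < 62.4, so no, the predator goes extinct.

The predator equation gives dP/dt > 0 only when H > 0.519/0.00832 = 62.4.
Without the predator, H → K = 16.4. Since 16.4 < 62.4, the predator cannot invade.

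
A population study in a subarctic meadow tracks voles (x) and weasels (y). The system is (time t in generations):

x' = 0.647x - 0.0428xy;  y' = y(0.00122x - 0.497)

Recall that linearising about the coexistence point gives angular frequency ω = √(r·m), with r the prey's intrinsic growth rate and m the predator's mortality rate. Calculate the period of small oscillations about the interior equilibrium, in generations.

Here r = 0.647 and m = 0.497, so r·m = 0.322.
ω = √0.322 = 0.567 per generation, hence T = 2π/ω ≈ 11.1 generations.

T ≈ 11.1 generations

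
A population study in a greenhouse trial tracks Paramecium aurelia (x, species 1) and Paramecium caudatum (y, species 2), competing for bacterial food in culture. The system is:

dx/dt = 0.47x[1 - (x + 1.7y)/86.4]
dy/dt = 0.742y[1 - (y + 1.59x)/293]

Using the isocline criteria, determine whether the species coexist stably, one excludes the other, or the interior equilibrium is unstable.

species 2 excludes species 1

Compare the nullcline intercepts: K1/α12 = 86.4/1.7 = 50.8 < K2 = 293; K2/α21 = 293/1.59 = 184 > K1 = 86.4.
Since the inequalities point opposite ways, species 2 can invade but species 1 cannot.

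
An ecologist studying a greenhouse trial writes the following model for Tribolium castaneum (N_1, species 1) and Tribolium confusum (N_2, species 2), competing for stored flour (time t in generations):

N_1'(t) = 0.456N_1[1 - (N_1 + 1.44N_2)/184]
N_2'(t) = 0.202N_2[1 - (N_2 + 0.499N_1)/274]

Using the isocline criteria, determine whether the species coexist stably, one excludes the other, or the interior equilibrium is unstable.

species 2 excludes species 1

Compare the nullcline intercepts: K1/α12 = 184/1.44 = 128 < K2 = 274; K2/α21 = 274/0.499 = 549 > K1 = 184.
Since the inequalities point opposite ways, species 2 can invade but species 1 cannot.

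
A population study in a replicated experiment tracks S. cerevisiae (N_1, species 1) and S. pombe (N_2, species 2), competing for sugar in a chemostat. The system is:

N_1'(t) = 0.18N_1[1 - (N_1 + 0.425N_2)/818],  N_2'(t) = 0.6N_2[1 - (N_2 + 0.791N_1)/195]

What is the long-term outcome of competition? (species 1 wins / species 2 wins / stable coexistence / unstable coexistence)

Compare the nullcline intercepts: K1/α12 = 818/0.425 = 1920 > K2 = 195; K2/α21 = 195/0.791 = 247 < K1 = 818.
Since the inequalities point opposite ways, species 1 can invade but species 2 cannot.

species 1 excludes species 2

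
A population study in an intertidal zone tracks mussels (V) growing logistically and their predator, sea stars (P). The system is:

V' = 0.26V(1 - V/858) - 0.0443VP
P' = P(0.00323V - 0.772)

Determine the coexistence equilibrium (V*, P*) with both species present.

V* ≈ 239, P* ≈ 4.23

From dP/dt = 0 with P > 0: 0.00323V* = 0.772, so V* = 239.
Substitute into dV/dt = 0: 0.26(1 - 239/858) = 0.0443P*.
The bracket is 0.721, giving P* = 0.188/0.0443 = 4.23.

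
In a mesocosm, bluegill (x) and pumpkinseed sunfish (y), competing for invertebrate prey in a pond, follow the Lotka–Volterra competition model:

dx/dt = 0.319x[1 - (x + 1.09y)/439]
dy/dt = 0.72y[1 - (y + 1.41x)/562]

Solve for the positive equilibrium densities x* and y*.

x* ≈ 323, y* ≈ 106

Setting both brackets to zero gives the nullclines x + 1.09y = 439 and 1.41x + y = 562.
Substituting y = 562 - 1.41x into the first: x(1 - 1.09·1.41) = 439 - 1.09·562.
So x* = -174/-0.537 = 323, and then y* = 562 - 1.41·323 = 106.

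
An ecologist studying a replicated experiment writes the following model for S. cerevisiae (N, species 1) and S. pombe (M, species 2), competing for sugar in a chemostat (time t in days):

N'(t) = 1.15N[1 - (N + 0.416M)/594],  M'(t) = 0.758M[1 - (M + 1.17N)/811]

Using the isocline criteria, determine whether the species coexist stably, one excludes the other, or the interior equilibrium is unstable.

Compare the nullcline intercepts: K1/α12 = 594/0.416 = 1430 > K2 = 811; K2/α21 = 811/1.17 = 693 > K1 = 594.
Since both inequalities hold, each species can invade when rare, so the interior equilibrium is stable.

stable coexistence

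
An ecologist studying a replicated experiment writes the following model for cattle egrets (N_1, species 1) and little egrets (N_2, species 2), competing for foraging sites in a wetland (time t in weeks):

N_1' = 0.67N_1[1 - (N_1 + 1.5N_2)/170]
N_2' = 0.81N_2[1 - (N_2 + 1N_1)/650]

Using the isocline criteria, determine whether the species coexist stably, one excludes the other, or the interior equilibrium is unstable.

species 2 excludes species 1

Compare the nullcline intercepts: K1/α12 = 170/1.5 = 113 < K2 = 650; K2/α21 = 650/1 = 650 > K1 = 170.
Since the inequalities point opposite ways, species 2 can invade but species 1 cannot.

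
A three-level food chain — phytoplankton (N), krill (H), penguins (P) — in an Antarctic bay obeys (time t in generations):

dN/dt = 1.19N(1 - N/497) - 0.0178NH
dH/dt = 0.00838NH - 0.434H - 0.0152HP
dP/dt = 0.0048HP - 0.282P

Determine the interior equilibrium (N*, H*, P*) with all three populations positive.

From dP/dt = 0: 0.0048H* = 0.282, so H* = 58.8.
From dN/dt = 0: 1.19(1 - N*/497) = 0.0178·58.8, giving N* = 497·(1 - 0.879) = 60.2.
From dH/dt = 0: 0.00838·60.2 - 0.434 = 0.0152P*, so P* = 0.0709/0.0152 = 4.66.

N* ≈ 60.2, H* ≈ 58.8, P* ≈ 4.66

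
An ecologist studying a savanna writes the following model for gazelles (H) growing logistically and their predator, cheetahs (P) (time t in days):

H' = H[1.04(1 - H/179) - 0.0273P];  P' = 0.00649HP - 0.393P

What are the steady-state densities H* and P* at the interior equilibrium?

H* ≈ 60.6, P* ≈ 25.2

From dP/dt = 0 with P > 0: 0.00649H* = 0.393, so H* = 60.6.
Substitute into dH/dt = 0: 1.04(1 - 60.6/179) = 0.0273P*.
The bracket is 0.662, giving P* = 0.688/0.0273 = 25.2.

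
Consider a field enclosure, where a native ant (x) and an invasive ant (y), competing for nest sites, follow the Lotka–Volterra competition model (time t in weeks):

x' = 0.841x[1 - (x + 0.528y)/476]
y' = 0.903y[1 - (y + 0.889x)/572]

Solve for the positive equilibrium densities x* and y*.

Setting both brackets to zero gives the nullclines x + 0.528y = 476 and 0.889x + y = 572.
Substituting y = 572 - 0.889x into the first: x(1 - 0.528·0.889) = 476 - 0.528·572.
So x* = 174/0.531 = 328, and then y* = 572 - 0.889·328 = 281.

x* ≈ 328, y* ≈ 281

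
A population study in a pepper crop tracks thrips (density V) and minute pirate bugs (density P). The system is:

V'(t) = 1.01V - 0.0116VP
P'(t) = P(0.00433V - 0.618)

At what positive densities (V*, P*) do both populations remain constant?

Set dP/dt = 0 with P > 0: 0.00433V - 0.618 = 0, so V* = 0.618/0.00433 = 143.
Set dV/dt = 0 with V > 0: 1.01 - 0.0116P = 0, so P* = 1.01/0.0116 = 87.1.

V* ≈ 143, P* ≈ 87.1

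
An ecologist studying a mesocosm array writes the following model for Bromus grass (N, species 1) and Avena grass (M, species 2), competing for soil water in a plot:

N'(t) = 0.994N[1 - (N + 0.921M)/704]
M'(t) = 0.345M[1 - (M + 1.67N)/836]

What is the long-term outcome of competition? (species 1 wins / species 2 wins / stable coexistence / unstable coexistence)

Compare the nullcline intercepts: K1/α12 = 704/0.921 = 764 < K2 = 836; K2/α21 = 836/1.67 = 501 < K1 = 704.
Since both are reversed, neither can invade when rare; the interior point is a saddle.

unstable coexistence (outcome depends on initial conditions)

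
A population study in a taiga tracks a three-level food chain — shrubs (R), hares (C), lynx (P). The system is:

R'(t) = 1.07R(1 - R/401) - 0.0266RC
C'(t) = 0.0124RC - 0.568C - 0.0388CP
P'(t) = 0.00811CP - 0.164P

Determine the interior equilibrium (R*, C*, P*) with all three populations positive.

From dP/dt = 0: 0.00811C* = 0.164, so C* = 20.2.
From dR/dt = 0: 1.07(1 - R*/401) = 0.0266·20.2, giving R* = 401·(1 - 0.503) = 199.
From dC/dt = 0: 0.0124·199 - 0.568 = 0.0388P*, so P* = 1.9/0.0388 = 49.1.

R* ≈ 199, C* ≈ 20.2, P* ≈ 49.1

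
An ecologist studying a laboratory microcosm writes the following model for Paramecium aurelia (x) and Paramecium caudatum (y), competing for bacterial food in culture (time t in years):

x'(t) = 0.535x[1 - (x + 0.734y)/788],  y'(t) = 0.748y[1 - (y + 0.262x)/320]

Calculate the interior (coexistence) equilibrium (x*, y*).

x* ≈ 685, y* ≈ 141

Setting both brackets to zero gives the nullclines x + 0.734y = 788 and 0.262x + y = 320.
Substituting y = 320 - 0.262x into the first: x(1 - 0.734·0.262) = 788 - 0.734·320.
So x* = 553/0.808 = 685, and then y* = 320 - 0.262·685 = 141.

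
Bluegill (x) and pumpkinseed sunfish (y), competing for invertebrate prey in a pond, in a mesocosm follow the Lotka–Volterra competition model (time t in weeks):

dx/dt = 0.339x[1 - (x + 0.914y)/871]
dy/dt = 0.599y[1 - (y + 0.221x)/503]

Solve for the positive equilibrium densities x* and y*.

x* ≈ 515, y* ≈ 389

Setting both brackets to zero gives the nullclines x + 0.914y = 871 and 0.221x + y = 503.
Substituting y = 503 - 0.221x into the first: x(1 - 0.914·0.221) = 871 - 0.914·503.
So x* = 411/0.798 = 515, and then y* = 503 - 0.221·515 = 389.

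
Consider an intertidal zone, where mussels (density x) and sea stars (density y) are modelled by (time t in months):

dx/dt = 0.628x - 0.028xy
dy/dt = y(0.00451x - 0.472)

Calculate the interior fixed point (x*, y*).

Set dy/dt = 0 with y > 0: 0.00451x - 0.472 = 0, so x* = 0.472/0.00451 = 105.
Set dx/dt = 0 with x > 0: 0.628 - 0.028y = 0, so y* = 0.628/0.028 = 22.4.

x* ≈ 105, y* ≈ 22.4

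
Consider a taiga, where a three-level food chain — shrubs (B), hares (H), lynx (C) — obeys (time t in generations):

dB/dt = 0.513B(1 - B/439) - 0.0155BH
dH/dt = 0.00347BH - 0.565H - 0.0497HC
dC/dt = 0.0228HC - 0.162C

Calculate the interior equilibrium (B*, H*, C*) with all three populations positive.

From dC/dt = 0: 0.0228H* = 0.162, so H* = 7.11.
From dB/dt = 0: 0.513(1 - B*/439) = 0.0155·7.11, giving B* = 439·(1 - 0.215) = 345.
From dH/dt = 0: 0.00347·345 - 0.565 = 0.0497C*, so C* = 0.631/0.0497 = 12.7.

B* ≈ 345, H* ≈ 7.11, C* ≈ 12.7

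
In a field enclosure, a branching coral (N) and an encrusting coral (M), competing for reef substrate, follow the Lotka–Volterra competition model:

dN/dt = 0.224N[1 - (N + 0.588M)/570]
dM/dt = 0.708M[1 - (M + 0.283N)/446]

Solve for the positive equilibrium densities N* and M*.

Setting both brackets to zero gives the nullclines N + 0.588M = 570 and 0.283N + M = 446.
Substituting M = 446 - 0.283N into the first: N(1 - 0.588·0.283) = 570 - 0.588·446.
So N* = 308/0.834 = 369, and then M* = 446 - 0.283·369 = 342.

N* ≈ 369, M* ≈ 342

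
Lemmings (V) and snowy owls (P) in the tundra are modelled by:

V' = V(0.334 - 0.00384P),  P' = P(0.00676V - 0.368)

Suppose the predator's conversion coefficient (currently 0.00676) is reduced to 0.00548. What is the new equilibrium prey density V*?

V* ≈ 67.2

At the interior fixed point, setting dP/dt = 0 with P > 0 fixes V* = (predator death rate)/(VP coefficient) — independent of the other coefficients.
With the change, V* = 0.368/0.00548 = 67.2; it rises from 54.4.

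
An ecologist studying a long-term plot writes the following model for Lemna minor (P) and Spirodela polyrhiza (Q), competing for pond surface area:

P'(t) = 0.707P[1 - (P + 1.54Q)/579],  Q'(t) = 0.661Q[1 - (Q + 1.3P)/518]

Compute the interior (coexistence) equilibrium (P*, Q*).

Setting both brackets to zero gives the nullclines P + 1.54Q = 579 and 1.3P + Q = 518.
Substituting Q = 518 - 1.3P into the first: P(1 - 1.54·1.3) = 579 - 1.54·518.
So P* = -219/-1 = 218, and then Q* = 518 - 1.3·218 = 234.

P* ≈ 218, Q* ≈ 234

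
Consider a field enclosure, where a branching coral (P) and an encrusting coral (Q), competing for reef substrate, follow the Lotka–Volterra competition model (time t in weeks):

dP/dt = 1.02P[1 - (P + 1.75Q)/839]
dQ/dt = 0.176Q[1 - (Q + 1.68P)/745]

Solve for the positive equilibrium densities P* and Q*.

Setting both brackets to zero gives the nullclines P + 1.75Q = 839 and 1.68P + Q = 745.
Substituting Q = 745 - 1.68P into the first: P(1 - 1.75·1.68) = 839 - 1.75·745.
So P* = -465/-1.94 = 240, and then Q* = 745 - 1.68·240 = 343.

P* ≈ 240, Q* ≈ 343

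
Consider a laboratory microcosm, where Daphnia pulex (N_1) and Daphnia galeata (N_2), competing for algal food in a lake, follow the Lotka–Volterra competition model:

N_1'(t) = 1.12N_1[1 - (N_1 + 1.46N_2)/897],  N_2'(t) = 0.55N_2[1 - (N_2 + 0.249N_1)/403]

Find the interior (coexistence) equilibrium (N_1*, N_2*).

Setting both brackets to zero gives the nullclines N_1 + 1.46N_2 = 897 and 0.249N_1 + N_2 = 403.
Substituting N_2 = 403 - 0.249N_1 into the first: N_1(1 - 1.46·0.249) = 897 - 1.46·403.
So N_1* = 309/0.636 = 485, and then N_2* = 403 - 0.249·485 = 282.

N_1* ≈ 485, N_2* ≈ 282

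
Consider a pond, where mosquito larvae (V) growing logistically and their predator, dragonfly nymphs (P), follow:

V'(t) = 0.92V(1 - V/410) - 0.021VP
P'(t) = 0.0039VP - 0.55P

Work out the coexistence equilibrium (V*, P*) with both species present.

V* ≈ 141, P* ≈ 28.7

From dP/dt = 0 with P > 0: 0.0039V* = 0.55, so V* = 141.
Substitute into dV/dt = 0: 0.92(1 - 141/410) = 0.021P*.
The bracket is 0.656, giving P* = 0.604/0.021 = 28.7.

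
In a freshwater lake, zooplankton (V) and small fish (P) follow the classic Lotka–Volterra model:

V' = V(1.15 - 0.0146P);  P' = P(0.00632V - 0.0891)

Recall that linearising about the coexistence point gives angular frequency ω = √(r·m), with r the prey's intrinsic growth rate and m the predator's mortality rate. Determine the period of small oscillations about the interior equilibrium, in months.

Here r = 1.15 and m = 0.0891, so r·m = 0.102.
ω = √0.102 = 0.32 per month, hence T = 2π/ω ≈ 19.6 months.

T ≈ 19.6 months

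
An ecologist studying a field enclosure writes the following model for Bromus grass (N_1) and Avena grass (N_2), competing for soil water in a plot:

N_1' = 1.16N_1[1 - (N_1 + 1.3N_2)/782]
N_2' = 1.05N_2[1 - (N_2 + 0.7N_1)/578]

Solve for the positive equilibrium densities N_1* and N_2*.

Setting both brackets to zero gives the nullclines N_1 + 1.3N_2 = 782 and 0.7N_1 + N_2 = 578.
Substituting N_2 = 578 - 0.7N_1 into the first: N_1(1 - 1.3·0.7) = 782 - 1.3·578.
So N_1* = 30.6/0.09 = 340, and then N_2* = 578 - 0.7·340 = 340.

N_1* ≈ 340, N_2* ≈ 340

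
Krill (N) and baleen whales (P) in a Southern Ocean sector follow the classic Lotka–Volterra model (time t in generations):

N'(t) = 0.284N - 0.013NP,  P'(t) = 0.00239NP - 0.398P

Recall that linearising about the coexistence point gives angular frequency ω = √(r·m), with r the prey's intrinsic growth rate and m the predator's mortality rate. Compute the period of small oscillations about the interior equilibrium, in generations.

Here r = 0.284 and m = 0.398, so r·m = 0.113.
ω = √0.113 = 0.336 per generation, hence T = 2π/ω ≈ 18.7 generations.

T ≈ 18.7 generations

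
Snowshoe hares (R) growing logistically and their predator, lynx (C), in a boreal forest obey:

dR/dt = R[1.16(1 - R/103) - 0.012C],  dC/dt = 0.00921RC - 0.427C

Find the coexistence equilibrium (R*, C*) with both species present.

From dC/dt = 0 with C > 0: 0.00921R* = 0.427, so R* = 46.4.
Substitute into dR/dt = 0: 1.16(1 - 46.4/103) = 0.012C*.
The bracket is 0.55, giving C* = 0.638/0.012 = 53.2.

R* ≈ 46.4, C* ≈ 53.2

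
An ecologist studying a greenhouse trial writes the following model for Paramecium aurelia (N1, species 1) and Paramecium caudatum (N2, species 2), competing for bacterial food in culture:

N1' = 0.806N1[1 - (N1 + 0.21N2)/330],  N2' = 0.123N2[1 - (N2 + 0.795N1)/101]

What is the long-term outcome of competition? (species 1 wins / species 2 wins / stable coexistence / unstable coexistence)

Compare the nullcline intercepts: K1/α12 = 330/0.21 = 1570 > K2 = 101; K2/α21 = 101/0.795 = 127 < K1 = 330.
Since the inequalities point opposite ways, species 1 can invade but species 2 cannot.

species 1 excludes species 2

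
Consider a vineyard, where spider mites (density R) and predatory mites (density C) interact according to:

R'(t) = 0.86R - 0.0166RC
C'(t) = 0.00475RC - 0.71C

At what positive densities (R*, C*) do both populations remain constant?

R* ≈ 149, C* ≈ 51.8

Set dC/dt = 0 with C > 0: 0.00475R - 0.71 = 0, so R* = 0.71/0.00475 = 149.
Set dR/dt = 0 with R > 0: 0.86 - 0.0166C = 0, so C* = 0.86/0.0166 = 51.8.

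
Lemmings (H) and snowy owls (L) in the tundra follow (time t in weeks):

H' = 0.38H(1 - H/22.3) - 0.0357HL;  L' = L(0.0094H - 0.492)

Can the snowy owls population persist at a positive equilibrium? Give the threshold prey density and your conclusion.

Threshold H = 52.3; K < 52.3, so no, the predator goes extinct.

The predator equation gives dL/dt > 0 only when H > 0.492/0.0094 = 52.3.
Without the predator, H → K = 22.3. Since 22.3 < 52.3, the predator cannot invade.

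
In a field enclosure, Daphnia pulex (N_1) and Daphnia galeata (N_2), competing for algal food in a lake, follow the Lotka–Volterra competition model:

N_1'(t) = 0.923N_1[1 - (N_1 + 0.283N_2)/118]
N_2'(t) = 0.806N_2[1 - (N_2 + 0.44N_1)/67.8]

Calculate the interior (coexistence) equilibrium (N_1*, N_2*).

N_1* ≈ 113, N_2* ≈ 18.1

Setting both brackets to zero gives the nullclines N_1 + 0.283N_2 = 118 and 0.44N_1 + N_2 = 67.8.
Substituting N_2 = 67.8 - 0.44N_1 into the first: N_1(1 - 0.283·0.44) = 118 - 0.283·67.8.
So N_1* = 98.8/0.875 = 113, and then N_2* = 67.8 - 0.44·113 = 18.1.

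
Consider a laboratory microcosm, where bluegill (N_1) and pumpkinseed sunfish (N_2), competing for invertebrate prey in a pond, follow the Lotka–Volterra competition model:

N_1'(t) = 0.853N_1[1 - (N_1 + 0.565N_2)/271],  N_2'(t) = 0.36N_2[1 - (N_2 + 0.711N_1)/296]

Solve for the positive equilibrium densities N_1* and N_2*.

Setting both brackets to zero gives the nullclines N_1 + 0.565N_2 = 271 and 0.711N_1 + N_2 = 296.
Substituting N_2 = 296 - 0.711N_1 into the first: N_1(1 - 0.565·0.711) = 271 - 0.565·296.
So N_1* = 104/0.598 = 173, and then N_2* = 296 - 0.711·173 = 173.

N_1* ≈ 173, N_2* ≈ 173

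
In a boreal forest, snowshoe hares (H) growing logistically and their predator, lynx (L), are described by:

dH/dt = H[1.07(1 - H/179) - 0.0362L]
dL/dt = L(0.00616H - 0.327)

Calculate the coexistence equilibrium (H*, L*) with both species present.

H* ≈ 53.1, L* ≈ 20.8

From dL/dt = 0 with L > 0: 0.00616H* = 0.327, so H* = 53.1.
Substitute into dH/dt = 0: 1.07(1 - 53.1/179) = 0.0362L*.
The bracket is 0.703, giving L* = 0.753/0.0362 = 20.8.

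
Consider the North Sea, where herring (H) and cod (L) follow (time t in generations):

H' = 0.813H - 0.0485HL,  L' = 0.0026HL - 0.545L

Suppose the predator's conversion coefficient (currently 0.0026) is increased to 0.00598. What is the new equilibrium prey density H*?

At the interior fixed point, setting dL/dt = 0 with L > 0 fixes H* = (predator death rate)/(HL coefficient) — independent of the other coefficients.
With the change, H* = 0.545/0.00598 = 91.1; it falls from 210.

H* ≈ 91.1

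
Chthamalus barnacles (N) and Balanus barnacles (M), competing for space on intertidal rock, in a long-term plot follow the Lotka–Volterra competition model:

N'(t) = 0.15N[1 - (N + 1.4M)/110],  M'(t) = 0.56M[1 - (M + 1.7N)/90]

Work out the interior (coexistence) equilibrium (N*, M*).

N* ≈ 11.6, M* ≈ 70.3

Setting both brackets to zero gives the nullclines N + 1.4M = 110 and 1.7N + M = 90.
Substituting M = 90 - 1.7N into the first: N(1 - 1.4·1.7) = 110 - 1.4·90.
So N* = -16/-1.38 = 11.6, and then M* = 90 - 1.7·11.6 = 70.3.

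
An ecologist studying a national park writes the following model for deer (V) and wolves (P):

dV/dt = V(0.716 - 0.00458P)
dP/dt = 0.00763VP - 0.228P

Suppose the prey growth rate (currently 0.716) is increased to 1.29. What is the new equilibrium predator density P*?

P* ≈ 282

At the interior fixed point, setting dV/dt = 0 with V > 0 fixes P* = (prey growth rate)/(VP coefficient) — independent of the other coefficients.
With the change, P* = 1.29/0.00458 = 282; it rises from 156.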